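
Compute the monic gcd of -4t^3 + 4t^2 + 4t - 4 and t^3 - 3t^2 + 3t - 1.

t^2 - 2t + 1

Repeated division with remainder:
  -4t^3 + 4t^2 + 4t - 4 = (-4)(t^3 - 3t^2 + 3t - 1) + (-8t^2 + 16t - 8)
  t^3 - 3t^2 + 3t - 1 = (-(1/8)t + 1/8)(-8t^2 + 16t - 8) + (0)
Last nonzero remainder: -8t^2 + 16t - 8. Dividing through by -8 gives the monic gcd t^2 - 2t + 1.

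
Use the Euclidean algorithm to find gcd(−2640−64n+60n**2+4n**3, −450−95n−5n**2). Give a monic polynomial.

Repeated division with remainder:
  4n**3+60n**2−64n−2640 = (−(4/5)n+16/5)(−5n**2−95n−450) + (−120n−1200)
  −5n**2−95n−450 = ((1/24)n+3/8)(−120n−1200) + (0)
Last nonzero remainder: −120n−1200. Dividing through by −120 gives the monic gcd n+10.

10+n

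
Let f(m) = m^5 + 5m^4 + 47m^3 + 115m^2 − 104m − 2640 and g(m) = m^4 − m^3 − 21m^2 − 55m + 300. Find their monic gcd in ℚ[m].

Apply the Euclidean algorithm:
  m^5 + 5m^4 + 47m^3 + 115m^2 − 104m − 2640 = (m + 6)(m^4 − m^3 − 21m^2 − 55m + 300) + (74m^3 + 296m^2 − 74m − 4440)
  m^4 − m^3 − 21m^2 − 55m + 300 = ((1/74)m − 5/74)(74m^3 + 296m^2 − 74m − 4440) + (0)
Last nonzero remainder: 74m^3 + 296m^2 − 74m − 4440. Dividing through by 74 gives the monic gcd m^3 + 4m^2 − m − 60.

m^3 + 4m^2 − m − 60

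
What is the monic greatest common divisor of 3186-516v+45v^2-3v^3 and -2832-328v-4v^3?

118-6v+v^2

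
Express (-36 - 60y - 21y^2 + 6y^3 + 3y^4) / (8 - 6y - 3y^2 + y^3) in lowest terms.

(-18 - 21y + 3y^3)/(4 - 5y + y^2)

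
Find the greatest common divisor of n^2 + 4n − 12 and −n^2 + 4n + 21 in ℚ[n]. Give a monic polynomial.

1

Apply the Euclidean algorithm:
  n^2 + 4n − 12 = (−1)(−n^2 + 4n + 21) + (8n + 9)
  −n^2 + 4n + 21 = (−(1/8)n + 41/64)(8n + 9) + (975/64)
  8n + 9 = ((512/975)n + 192/325)(975/64) + (0)
The last nonzero remainder is the constant 975/64, so the polynomials are coprime and gcd = 1.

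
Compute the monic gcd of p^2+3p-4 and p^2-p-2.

1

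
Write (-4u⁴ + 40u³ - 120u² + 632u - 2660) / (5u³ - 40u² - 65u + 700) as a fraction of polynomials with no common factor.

(-4u² - 8u - 76)/(5u + 20)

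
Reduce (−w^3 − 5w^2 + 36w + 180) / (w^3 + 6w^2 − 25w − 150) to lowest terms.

(−w + 6)/(w − 5)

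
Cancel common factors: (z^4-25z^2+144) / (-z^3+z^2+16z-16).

(-z^2+9)/(z-1)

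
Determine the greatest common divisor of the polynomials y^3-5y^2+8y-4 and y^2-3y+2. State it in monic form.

y^2-3y+2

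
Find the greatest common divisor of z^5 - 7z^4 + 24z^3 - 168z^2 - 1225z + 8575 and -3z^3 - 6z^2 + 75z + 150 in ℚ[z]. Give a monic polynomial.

z^2 - 25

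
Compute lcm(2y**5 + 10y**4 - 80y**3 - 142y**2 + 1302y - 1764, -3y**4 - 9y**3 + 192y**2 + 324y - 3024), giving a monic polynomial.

y**7 - 5y**6 - 66y**5 + 449y**4 + 401y**3 - 9096y**2 + 24444y - 21168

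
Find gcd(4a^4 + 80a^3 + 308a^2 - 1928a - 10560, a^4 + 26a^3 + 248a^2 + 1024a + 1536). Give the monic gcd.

By polynomial division,
  4a^4 + 80a^3 + 308a^2 - 1928a - 10560 = (4)(a^4 + 26a^3 + 248a^2 + 1024a + 1536) + (-24a^3 - 684a^2 - 6024a - 16704)
  a^4 + 26a^3 + 248a^2 + 1024a + 1536 = (-(1/24)a + 5/48)(-24a^3 - 684a^2 - 6024a - 16704) + ((273/4)a^2 + (1911/2)a + 3276)
  -24a^3 - 684a^2 - 6024a - 16704 = (-(32/91)a - 464/91)((273/4)a^2 + (1911/2)a + 3276) + (0)
Last nonzero remainder: (273/4)a^2 + (1911/2)a + 3276. Dividing through by 273/4 gives the monic gcd a^2 + 14a + 48.

a^2 + 14a + 48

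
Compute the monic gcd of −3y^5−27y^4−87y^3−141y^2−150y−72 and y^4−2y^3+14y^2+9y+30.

y^2+y+2

Euclidean algorithm in ℚ[y]:
  −3y^5−27y^4−87y^3−141y^2−150y−72 = (−3y−33)(y^4−2y^3+14y^2+9y+30) + (−111y^3+348y^2+237y+918)
  y^4−2y^3+14y^2+9y+30 = (−(1/111)y−14/1369)(−111y^3+348y^2+237y+918) + ((26961/1369)y^2+(26961/1369)y+53922/1369)
  −111y^3+348y^2+237y+918 = (−(50653/8987)y+209457/8987)((26961/1369)y^2+(26961/1369)y+53922/1369) + (0)
Last nonzero remainder: (26961/1369)y^2+(26961/1369)y+53922/1369. Dividing through by 26961/1369 gives the monic gcd y^2+y+2.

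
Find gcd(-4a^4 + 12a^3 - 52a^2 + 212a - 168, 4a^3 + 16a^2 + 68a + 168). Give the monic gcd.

a^2 + a + 14

Euclidean algorithm in ℚ[a]:
  -4a^4 + 12a^3 - 52a^2 + 212a - 168 = (-a + 7)(4a^3 + 16a^2 + 68a + 168) + (-96a^2 - 96a - 1344)
  4a^3 + 16a^2 + 68a + 168 = (-(1/24)a - 1/8)(-96a^2 - 96a - 1344) + (0)
Last nonzero remainder: -96a^2 - 96a - 1344. Dividing through by -96 gives the monic gcd a^2 + a + 14.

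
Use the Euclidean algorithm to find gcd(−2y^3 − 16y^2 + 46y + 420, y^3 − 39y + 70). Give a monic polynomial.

y^2 + 2y − 35

Apply the Euclidean algorithm:
  −2y^3 − 16y^2 + 46y + 420 = (−2)(y^3 − 39y + 70) + (−16y^2 − 32y + 560)
  y^3 − 39y + 70 = (−(1/16)y + 1/8)(−16y^2 − 32y + 560) + (0)
Last nonzero remainder: −16y^2 − 32y + 560. Dividing through by −16 gives the monic gcd y^2 + 2y − 35.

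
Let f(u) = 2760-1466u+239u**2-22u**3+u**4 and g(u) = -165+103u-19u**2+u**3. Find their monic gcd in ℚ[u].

-3+u

Euclidean algorithm in ℚ[u]:
  u**4-22u**3+239u**2-1466u+2760 = (u-3)(u**3-19u**2+103u-165) + (79u**2-992u+2265)
  u**3-19u**2+103u-165 = ((1/79)u-509/6241)(79u**2-992u+2265) + (-(41040/6241)u+123120/6241)
  79u**2-992u+2265 = (-(493039/41040)u+942391/8208)(-(41040/6241)u+123120/6241) + (0)
Last nonzero remainder: -(41040/6241)u+123120/6241. Dividing through by -41040/6241 gives the monic gcd u-3.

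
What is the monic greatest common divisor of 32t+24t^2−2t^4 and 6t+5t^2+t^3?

2t+t^2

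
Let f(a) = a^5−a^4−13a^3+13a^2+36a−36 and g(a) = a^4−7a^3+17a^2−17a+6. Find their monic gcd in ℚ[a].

Euclidean algorithm in ℚ[a]:
  a^5−a^4−13a^3+13a^2+36a−36 = (a+6)(a^4−7a^3+17a^2−17a+6) + (12a^3−72a^2+132a−72)
  a^4−7a^3+17a^2−17a+6 = ((1/12)a−1/12)(12a^3−72a^2+132a−72) + (0)
Last nonzero remainder: 12a^3−72a^2+132a−72. Dividing through by 12 gives the monic gcd a^3−6a^2+11a−6.

a^3−6a^2+11a−6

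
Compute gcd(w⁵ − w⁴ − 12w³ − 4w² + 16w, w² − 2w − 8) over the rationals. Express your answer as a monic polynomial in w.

w² − 2w − 8

By polynomial division,
  w⁵ − w⁴ − 12w³ − 4w² + 16w = (w³ + w² − 2w)(w² − 2w − 8) + (0)
The last nonzero remainder w² − 2w − 8 is already monic.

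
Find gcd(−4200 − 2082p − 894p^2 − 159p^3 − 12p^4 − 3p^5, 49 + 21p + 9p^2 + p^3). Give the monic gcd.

7 + 2p + p^2

Repeated division with remainder:
  −3p^5 − 12p^4 − 159p^3 − 894p^2 − 2082p − 4200 = (−3p^2 + 15p − 231)(p^3 + 9p^2 + 21p + 49) + (1017p^2 + 2034p + 7119)
  p^3 + 9p^2 + 21p + 49 = ((1/1017)p + 7/1017)(1017p^2 + 2034p + 7119) + (0)
Last nonzero remainder: 1017p^2 + 2034p + 7119. Dividing through by 1017 gives the monic gcd p^2 + 2p + 7.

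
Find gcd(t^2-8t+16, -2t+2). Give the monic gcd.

1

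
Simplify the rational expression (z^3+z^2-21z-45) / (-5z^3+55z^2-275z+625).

Apply the Euclidean algorithm:
  z^3+z^2-21z-45 = (-1/5)(-5z^3+55z^2-275z+625) + (12z^2-76z+80)
  -5z^3+55z^2-275z+625 = (-(5/12)z+35/18)(12z^2-76z+80) + (-(845/9)z+4225/9)
  12z^2-76z+80 = (-(108/845)z+144/845)(-(845/9)z+4225/9) + (0)
Last nonzero remainder: -(845/9)z+4225/9. Dividing through by -845/9 gives the monic gcd z-5.
Cancel z-5 from numerator and denominator to get the reduced form.

(-z^2-6z-9)/(5z^2-30z+125)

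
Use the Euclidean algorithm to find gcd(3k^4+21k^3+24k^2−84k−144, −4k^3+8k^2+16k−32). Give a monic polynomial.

Apply the Euclidean algorithm:
  3k^4+21k^3+24k^2−84k−144 = (−(3/4)k−27/4)(−4k^3+8k^2+16k−32) + (90k^2−360)
  −4k^3+8k^2+16k−32 = (−(2/45)k+4/45)(90k^2−360) + (0)
Last nonzero remainder: 90k^2−360. Dividing through by 90 gives the monic gcd k^2−4.

k^2−4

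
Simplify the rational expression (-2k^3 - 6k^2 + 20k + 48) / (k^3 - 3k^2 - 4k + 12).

Apply the Euclidean algorithm:
  -2k^3 - 6k^2 + 20k + 48 = (-2)(k^3 - 3k^2 - 4k + 12) + (-12k^2 + 12k + 72)
  k^3 - 3k^2 - 4k + 12 = (-(1/12)k + 1/6)(-12k^2 + 12k + 72) + (0)
Last nonzero remainder: -12k^2 + 12k + 72. Dividing through by -12 gives the monic gcd k^2 - k - 6.
Cancel k^2 - k - 6 from numerator and denominator to get the reduced form.

(-2k - 8)/(k - 2)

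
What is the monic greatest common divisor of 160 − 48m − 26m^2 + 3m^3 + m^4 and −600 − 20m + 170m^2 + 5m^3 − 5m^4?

−10 + 3m + m^2

Apply the Euclidean algorithm:
  m^4 + 3m^3 − 26m^2 − 48m + 160 = (−1/5)(−5m^4 + 5m^3 + 170m^2 − 20m − 600) + (4m^3 + 8m^2 − 52m + 40)
  −5m^4 + 5m^3 + 170m^2 − 20m − 600 = (−(5/4)m + 15/4)(4m^3 + 8m^2 − 52m + 40) + (75m^2 + 225m − 750)
  4m^3 + 8m^2 − 52m + 40 = ((4/75)m − 4/75)(75m^2 + 225m − 750) + (0)
Last nonzero remainder: 75m^2 + 225m − 750. Dividing through by 75 gives the monic gcd m^2 + 3m − 10.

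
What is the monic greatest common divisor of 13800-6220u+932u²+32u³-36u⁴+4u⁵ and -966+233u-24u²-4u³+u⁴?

23-5u+u²

By polynomial division,
  4u⁵-36u⁴+32u³+932u²-6220u+13800 = (4u-20)(u⁴-4u³-24u²+233u-966) + (48u³-480u²+2304u-5520)
  u⁴-4u³-24u²+233u-966 = ((1/48)u+1/8)(48u³-480u²+2304u-5520) + (-12u²+60u-276)
  48u³-480u²+2304u-5520 = (-4u+20)(-12u²+60u-276) + (0)
Last nonzero remainder: -12u²+60u-276. Dividing through by -12 gives the monic gcd u²-5u+23.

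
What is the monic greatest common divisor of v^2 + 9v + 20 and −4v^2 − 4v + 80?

v + 5

Repeated division with remainder:
  v^2 + 9v + 20 = (−1/4)(−4v^2 − 4v + 80) + (8v + 40)
  −4v^2 − 4v + 80 = (−(1/2)v + 2)(8v + 40) + (0)
Last nonzero remainder: 8v + 40. Dividing through by 8 gives the monic gcd v + 5.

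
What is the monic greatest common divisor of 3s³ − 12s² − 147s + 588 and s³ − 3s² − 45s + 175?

s + 7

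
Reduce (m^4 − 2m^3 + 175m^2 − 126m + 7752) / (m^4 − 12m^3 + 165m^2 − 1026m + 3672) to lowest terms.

(m^2 + m + 76)/(m^2 − 9m + 36)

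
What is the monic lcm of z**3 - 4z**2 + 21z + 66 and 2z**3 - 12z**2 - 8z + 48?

z**5 - 12z**4 + 65z**3 - 150z**2 - 276z + 792

Apply the Euclidean algorithm:
  z**3 - 4z**2 + 21z + 66 = (1/2)(2z**3 - 12z**2 - 8z + 48) + (2z**2 + 25z + 42)
  2z**3 - 12z**2 - 8z + 48 = (z - 37/2)(2z**2 + 25z + 42) + ((825/2)z + 825)
  2z**2 + 25z + 42 = ((4/825)z + 14/275)((825/2)z + 825) + (0)
Last nonzero remainder: (825/2)z + 825. Dividing through by 825/2 gives the monic gcd z + 2.
Then lcm(f, g) = f·g / gcd(f, g); expanding and making the result monic gives the answer.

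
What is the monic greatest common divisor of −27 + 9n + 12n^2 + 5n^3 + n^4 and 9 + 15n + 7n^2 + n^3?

Apply the Euclidean algorithm:
  n^4 + 5n^3 + 12n^2 + 9n − 27 = (n − 2)(n^3 + 7n^2 + 15n + 9) + (11n^2 + 30n − 9)
  n^3 + 7n^2 + 15n + 9 = ((1/11)n + 47/121)(11n^2 + 30n − 9) + ((504/121)n + 1512/121)
  11n^2 + 30n − 9 = ((1331/504)n − 121/168)((504/121)n + 1512/121) + (0)
Last nonzero remainder: (504/121)n + 1512/121. Dividing through by 504/121 gives the monic gcd n + 3.

3 + n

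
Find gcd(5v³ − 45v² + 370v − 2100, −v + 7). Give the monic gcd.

v − 7

Repeated division with remainder:
  5v³ − 45v² + 370v − 2100 = (−5v² + 10v − 300)(−v + 7) + (0)
Last nonzero remainder: −v + 7. Dividing through by −1 gives the monic gcd v − 7.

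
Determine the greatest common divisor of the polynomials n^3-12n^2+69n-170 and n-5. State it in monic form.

Apply the Euclidean algorithm:
  n^3-12n^2+69n-170 = (n^2-7n+34)(n-5) + (0)
The last nonzero remainder n-5 is already monic.

n-5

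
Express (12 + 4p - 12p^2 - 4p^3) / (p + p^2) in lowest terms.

Euclidean algorithm in ℚ[p]:
  -4p^3 - 12p^2 + 4p + 12 = (-4p - 8)(p^2 + p) + (12p + 12)
  p^2 + p = ((1/12)p)(12p + 12) + (0)
Last nonzero remainder: 12p + 12. Dividing through by 12 gives the monic gcd p + 1.
Cancel p + 1 from numerator and denominator to get the reduced form.

(12 - 8p - 4p^2)/(p)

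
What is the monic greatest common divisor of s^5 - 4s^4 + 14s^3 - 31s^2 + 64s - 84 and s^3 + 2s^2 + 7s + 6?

s^2 + s + 6

Apply the Euclidean algorithm:
  s^5 - 4s^4 + 14s^3 - 31s^2 + 64s - 84 = (s^2 - 6s + 19)(s^3 + 2s^2 + 7s + 6) + (-33s^2 - 33s - 198)
  s^3 + 2s^2 + 7s + 6 = (-(1/33)s - 1/33)(-33s^2 - 33s - 198) + (0)
Last nonzero remainder: -33s^2 - 33s - 198. Dividing through by -33 gives the monic gcd s^2 + s + 6.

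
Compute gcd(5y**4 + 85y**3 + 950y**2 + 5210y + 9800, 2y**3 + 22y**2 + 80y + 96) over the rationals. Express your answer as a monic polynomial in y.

y + 4

Repeated division with remainder:
  5y**4 + 85y**3 + 950y**2 + 5210y + 9800 = ((5/2)y + 15)(2y**3 + 22y**2 + 80y + 96) + (420y**2 + 3770y + 8360)
  2y**3 + 22y**2 + 80y + 96 = ((1/210)y + 17/1764)(420y**2 + 3770y + 8360) + ((3403/882)y + 6806/441)
  420y**2 + 3770y + 8360 = ((370440/3403)y + 1843380/3403)((3403/882)y + 6806/441) + (0)
Last nonzero remainder: (3403/882)y + 6806/441. Dividing through by 3403/882 gives the monic gcd y + 4.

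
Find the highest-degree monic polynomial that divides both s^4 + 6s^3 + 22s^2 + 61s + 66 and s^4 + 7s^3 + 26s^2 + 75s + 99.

s^3 + 4s^2 + 14s + 33

Apply the Euclidean algorithm:
  s^4 + 6s^3 + 22s^2 + 61s + 66 = (s^4 + 7s^3 + 26s^2 + 75s + 99) + (-s^3 - 4s^2 - 14s - 33)
  s^4 + 7s^3 + 26s^2 + 75s + 99 = (-s - 3)(-s^3 - 4s^2 - 14s - 33) + (0)
Last nonzero remainder: -s^3 - 4s^2 - 14s - 33. Dividing through by -1 gives the monic gcd s^3 + 4s^2 + 14s + 33.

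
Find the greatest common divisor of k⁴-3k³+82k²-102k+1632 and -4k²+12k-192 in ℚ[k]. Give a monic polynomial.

k²-3k+48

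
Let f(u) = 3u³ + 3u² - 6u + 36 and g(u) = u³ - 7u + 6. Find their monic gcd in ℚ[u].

By polynomial division,
  3u³ + 3u² - 6u + 36 = (3)(u³ - 7u + 6) + (3u² + 15u + 18)
  u³ - 7u + 6 = ((1/3)u - 5/3)(3u² + 15u + 18) + (12u + 36)
  3u² + 15u + 18 = ((1/4)u + 1/2)(12u + 36) + (0)
Last nonzero remainder: 12u + 36. Dividing through by 12 gives the monic gcd u + 3.

u + 3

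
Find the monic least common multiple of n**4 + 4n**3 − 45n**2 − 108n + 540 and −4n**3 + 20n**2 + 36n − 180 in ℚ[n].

n**5 + 7n**4 − 33n**3 − 243n**2 + 216n + 1620

Apply the Euclidean algorithm:
  n**4 + 4n**3 − 45n**2 − 108n + 540 = (−(1/4)n − 9/4)(−4n**3 + 20n**2 + 36n − 180) + (9n**2 − 72n + 135)
  −4n**3 + 20n**2 + 36n − 180 = (−(4/9)n − 4/3)(9n**2 − 72n + 135) + (0)
Last nonzero remainder: 9n**2 − 72n + 135. Dividing through by 9 gives the monic gcd n**2 − 8n + 15.
Then lcm(f, g) = f·g / gcd(f, g); expanding and making the result monic gives the answer.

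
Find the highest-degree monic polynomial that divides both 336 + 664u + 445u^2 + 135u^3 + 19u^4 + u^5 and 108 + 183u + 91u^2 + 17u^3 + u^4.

Apply the Euclidean algorithm:
  u^5 + 19u^4 + 135u^3 + 445u^2 + 664u + 336 = (u + 2)(u^4 + 17u^3 + 91u^2 + 183u + 108) + (10u^3 + 80u^2 + 190u + 120)
  u^4 + 17u^3 + 91u^2 + 183u + 108 = ((1/10)u + 9/10)(10u^3 + 80u^2 + 190u + 120) + (0)
Last nonzero remainder: 10u^3 + 80u^2 + 190u + 120. Dividing through by 10 gives the monic gcd u^3 + 8u^2 + 19u + 12.

12 + 19u + 8u^2 + u^3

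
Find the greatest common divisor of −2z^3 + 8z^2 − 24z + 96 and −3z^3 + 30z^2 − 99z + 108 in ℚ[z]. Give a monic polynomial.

Apply the Euclidean algorithm:
  −2z^3 + 8z^2 − 24z + 96 = (2/3)(−3z^3 + 30z^2 − 99z + 108) + (−12z^2 + 42z + 24)
  −3z^3 + 30z^2 − 99z + 108 = ((1/4)z − 13/8)(−12z^2 + 42z + 24) + (−(147/4)z + 147)
  −12z^2 + 42z + 24 = ((16/49)z + 8/49)(−(147/4)z + 147) + (0)
Last nonzero remainder: −(147/4)z + 147. Dividing through by −147/4 gives the monic gcd z − 4.

z − 4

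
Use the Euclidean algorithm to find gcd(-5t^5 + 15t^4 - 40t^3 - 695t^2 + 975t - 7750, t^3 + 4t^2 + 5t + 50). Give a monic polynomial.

Euclidean algorithm in ℚ[t]:
  -5t^5 + 15t^4 - 40t^3 - 695t^2 + 975t - 7750 = (-5t^2 + 35t - 155)(t^3 + 4t^2 + 5t + 50) + (0)
The last nonzero remainder t^3 + 4t^2 + 5t + 50 is already monic.

t^3 + 4t^2 + 5t + 50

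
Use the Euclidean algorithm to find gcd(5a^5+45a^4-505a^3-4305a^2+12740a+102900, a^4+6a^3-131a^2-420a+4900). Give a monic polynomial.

Euclidean algorithm in ℚ[a]:
  5a^5+45a^4-505a^3-4305a^2+12740a+102900 = (5a+15)(a^4+6a^3-131a^2-420a+4900) + (60a^3-240a^2-5460a+29400)
  a^4+6a^3-131a^2-420a+4900 = ((1/60)a+1/6)(60a^3-240a^2-5460a+29400) + (0)
Last nonzero remainder: 60a^3-240a^2-5460a+29400. Dividing through by 60 gives the monic gcd a^3-4a^2-91a+490.

a^3-4a^2-91a+490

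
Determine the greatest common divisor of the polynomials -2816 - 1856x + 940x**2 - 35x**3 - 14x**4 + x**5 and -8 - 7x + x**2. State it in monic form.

-8 - 7x + x**2

Euclidean algorithm in ℚ[x]:
  x**5 - 14x**4 - 35x**3 + 940x**2 - 1856x - 2816 = (x**3 - 7x**2 - 76x + 352)(x**2 - 7x - 8) + (0)
The last nonzero remainder x**2 - 7x - 8 is already monic.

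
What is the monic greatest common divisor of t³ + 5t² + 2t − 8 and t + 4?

t + 4

Repeated division with remainder:
  t³ + 5t² + 2t − 8 = (t² + t − 2)(t + 4) + (0)
The last nonzero remainder t + 4 is already monic.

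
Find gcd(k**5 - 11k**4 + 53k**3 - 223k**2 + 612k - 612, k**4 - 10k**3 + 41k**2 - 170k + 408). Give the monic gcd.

k**3 - 6k**2 + 17k - 102

Repeated division with remainder:
  k**5 - 11k**4 + 53k**3 - 223k**2 + 612k - 612 = (k - 1)(k**4 - 10k**3 + 41k**2 - 170k + 408) + (2k**3 - 12k**2 + 34k - 204)
  k**4 - 10k**3 + 41k**2 - 170k + 408 = ((1/2)k - 2)(2k**3 - 12k**2 + 34k - 204) + (0)
Last nonzero remainder: 2k**3 - 12k**2 + 34k - 204. Dividing through by 2 gives the monic gcd k**3 - 6k**2 + 17k - 102.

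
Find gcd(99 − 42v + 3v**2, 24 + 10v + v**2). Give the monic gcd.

1

Repeated division with remainder:
  3v**2 − 42v + 99 = (3)(v**2 + 10v + 24) + (−72v + 27)
  v**2 + 10v + 24 = (−(1/72)v − 83/576)(−72v + 27) + (1785/64)
  −72v + 27 = (−(1536/595)v + 576/595)(1785/64) + (0)
The last nonzero remainder is the constant 1785/64, so the polynomials are coprime and gcd = 1.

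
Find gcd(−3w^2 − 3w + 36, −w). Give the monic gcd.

1

Repeated division with remainder:
  −3w^2 − 3w + 36 = (3w + 3)(−w) + (36)
  −w = (−(1/36)w)(36) + (0)
The last nonzero remainder is the constant 36, so the polynomials are coprime and gcd = 1.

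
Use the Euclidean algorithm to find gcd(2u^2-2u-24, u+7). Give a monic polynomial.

Euclidean algorithm in ℚ[u]:
  2u^2-2u-24 = (2u-16)(u+7) + (88)
  u+7 = ((1/88)u+7/88)(88) + (0)
The last nonzero remainder is the constant 88, so the polynomials are coprime and gcd = 1.

1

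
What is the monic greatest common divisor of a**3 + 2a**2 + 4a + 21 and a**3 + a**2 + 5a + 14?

a**2 - a + 7

By polynomial division,
  a**3 + 2a**2 + 4a + 21 = (a**3 + a**2 + 5a + 14) + (a**2 - a + 7)
  a**3 + a**2 + 5a + 14 = (a + 2)(a**2 - a + 7) + (0)
The last nonzero remainder a**2 - a + 7 is already monic.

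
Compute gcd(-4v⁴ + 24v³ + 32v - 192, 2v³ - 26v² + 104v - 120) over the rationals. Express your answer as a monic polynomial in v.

v² - 8v + 12

Euclidean algorithm in ℚ[v]:
  -4v⁴ + 24v³ + 32v - 192 = (-2v - 14)(2v³ - 26v² + 104v - 120) + (-156v² + 1248v - 1872)
  2v³ - 26v² + 104v - 120 = (-(1/78)v + 5/78)(-156v² + 1248v - 1872) + (0)
Last nonzero remainder: -156v² + 1248v - 1872. Dividing through by -156 gives the monic gcd v² - 8v + 12.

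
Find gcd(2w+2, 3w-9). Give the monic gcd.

1

Euclidean algorithm in ℚ[w]:
  2w+2 = (2/3)(3w-9) + (8)
  3w-9 = ((3/8)w-9/8)(8) + (0)
The last nonzero remainder is the constant 8, so the polynomials are coprime and gcd = 1.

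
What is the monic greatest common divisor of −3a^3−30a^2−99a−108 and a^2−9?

Repeated division with remainder:
  −3a^3−30a^2−99a−108 = (−3a−30)(a^2−9) + (−126a−378)
  a^2−9 = (−(1/126)a+1/42)(−126a−378) + (0)
Last nonzero remainder: −126a−378. Dividing through by −126 gives the monic gcd a+3.

a+3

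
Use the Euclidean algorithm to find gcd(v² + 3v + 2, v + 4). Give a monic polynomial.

1

Euclidean algorithm in ℚ[v]:
  v² + 3v + 2 = (v − 1)(v + 4) + (6)
  v + 4 = ((1/6)v + 2/3)(6) + (0)
The last nonzero remainder is the constant 6, so the polynomials are coprime and gcd = 1.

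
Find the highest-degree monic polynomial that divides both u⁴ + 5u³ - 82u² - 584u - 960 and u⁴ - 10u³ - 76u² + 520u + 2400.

Euclidean algorithm in ℚ[u]:
  u⁴ + 5u³ - 82u² - 584u - 960 = (u⁴ - 10u³ - 76u² + 520u + 2400) + (15u³ - 6u² - 1104u - 3360)
  u⁴ - 10u³ - 76u² + 520u + 2400 = ((1/15)u - 16/25)(15u³ - 6u² - 1104u - 3360) + (-(156/25)u² + (936/25)u + 1248/5)
  15u³ - 6u² - 1104u - 3360 = (-(125/52)u - 175/13)(-(156/25)u² + (936/25)u + 1248/5) + (0)
Last nonzero remainder: -(156/25)u² + (936/25)u + 1248/5. Dividing through by -156/25 gives the monic gcd u² - 6u - 40.

u² - 6u - 40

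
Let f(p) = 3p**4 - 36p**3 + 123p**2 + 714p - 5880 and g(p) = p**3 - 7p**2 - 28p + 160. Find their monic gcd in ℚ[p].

p + 5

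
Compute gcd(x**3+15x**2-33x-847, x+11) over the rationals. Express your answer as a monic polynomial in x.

x+11

By polynomial division,
  x**3+15x**2-33x-847 = (x**2+4x-77)(x+11) + (0)
The last nonzero remainder x+11 is already monic.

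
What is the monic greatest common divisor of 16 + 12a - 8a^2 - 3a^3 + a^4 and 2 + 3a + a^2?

By polynomial division,
  a^4 - 3a^3 - 8a^2 + 12a + 16 = (a^2 - 6a + 8)(a^2 + 3a + 2) + (0)
The last nonzero remainder a^2 + 3a + 2 is already monic.

2 + 3a + a^2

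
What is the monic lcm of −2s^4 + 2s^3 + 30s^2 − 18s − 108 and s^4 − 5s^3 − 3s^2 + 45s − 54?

By polynomial division,
  −2s^4 + 2s^3 + 30s^2 − 18s − 108 = (−2)(s^4 − 5s^3 − 3s^2 + 45s − 54) + (−8s^3 + 24s^2 + 72s − 216)
  s^4 − 5s^3 − 3s^2 + 45s − 54 = (−(1/8)s + 1/4)(−8s^3 + 24s^2 + 72s − 216) + (0)
Last nonzero remainder: −8s^3 + 24s^2 + 72s − 216. Dividing through by −8 gives the monic gcd s^3 − 3s^2 − 9s + 27.
Then lcm(f, g) = f·g / gcd(f, g); expanding and making the result monic gives the answer.

s^5 − 3s^4 − 13s^3 + 39s^2 + 36s − 108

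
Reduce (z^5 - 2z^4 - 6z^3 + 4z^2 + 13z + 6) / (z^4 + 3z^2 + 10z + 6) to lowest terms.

By polynomial division,
  z^5 - 2z^4 - 6z^3 + 4z^2 + 13z + 6 = (z - 2)(z^4 + 3z^2 + 10z + 6) + (-9z^3 + 27z + 18)
  z^4 + 3z^2 + 10z + 6 = (-(1/9)z)(-9z^3 + 27z + 18) + (6z^2 + 12z + 6)
  -9z^3 + 27z + 18 = (-(3/2)z + 3)(6z^2 + 12z + 6) + (0)
Last nonzero remainder: 6z^2 + 12z + 6. Dividing through by 6 gives the monic gcd z^2 + 2z + 1.
Cancel z^2 + 2z + 1 from numerator and denominator to get the reduced form.

(z^3 - 4z^2 + z + 6)/(z^2 - 2z + 6)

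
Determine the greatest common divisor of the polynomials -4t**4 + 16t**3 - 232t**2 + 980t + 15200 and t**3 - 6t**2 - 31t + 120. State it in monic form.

t**2 - 3t - 40

Euclidean algorithm in ℚ[t]:
  -4t**4 + 16t**3 - 232t**2 + 980t + 15200 = (-4t - 8)(t**3 - 6t**2 - 31t + 120) + (-404t**2 + 1212t + 16160)
  t**3 - 6t**2 - 31t + 120 = (-(1/404)t + 3/404)(-404t**2 + 1212t + 16160) + (0)
Last nonzero remainder: -404t**2 + 1212t + 16160. Dividing through by -404 gives the monic gcd t**2 - 3t - 40.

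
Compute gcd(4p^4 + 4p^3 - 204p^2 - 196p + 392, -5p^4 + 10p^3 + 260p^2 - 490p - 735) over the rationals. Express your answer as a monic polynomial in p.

p^2 - 49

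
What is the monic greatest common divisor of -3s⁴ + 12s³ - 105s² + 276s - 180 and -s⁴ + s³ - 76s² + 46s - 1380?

s² - s + 30

Euclidean algorithm in ℚ[s]:
  -3s⁴ + 12s³ - 105s² + 276s - 180 = (3)(-s⁴ + s³ - 76s² + 46s - 1380) + (9s³ + 123s² + 138s + 3960)
  -s⁴ + s³ - 76s² + 46s - 1380 = (-(1/9)s + 44/27)(9s³ + 123s² + 138s + 3960) + (-(2350/9)s² + (2350/9)s - 23500/3)
  9s³ + 123s² + 138s + 3960 = (-(81/2350)s - 594/1175)(-(2350/9)s² + (2350/9)s - 23500/3) + (0)
Last nonzero remainder: -(2350/9)s² + (2350/9)s - 23500/3. Dividing through by -2350/9 gives the monic gcd s² - s + 30.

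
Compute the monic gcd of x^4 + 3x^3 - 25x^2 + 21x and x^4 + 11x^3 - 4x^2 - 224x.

Euclidean algorithm in ℚ[x]:
  x^4 + 3x^3 - 25x^2 + 21x = (x^4 + 11x^3 - 4x^2 - 224x) + (-8x^3 - 21x^2 + 245x)
  x^4 + 11x^3 - 4x^2 - 224x = (-(1/8)x - 67/64)(-8x^3 - 21x^2 + 245x) + ((297/64)x^2 + (2079/64)x)
  -8x^3 - 21x^2 + 245x = (-(512/297)x + 2240/297)((297/64)x^2 + (2079/64)x) + (0)
Last nonzero remainder: (297/64)x^2 + (2079/64)x. Dividing through by 297/64 gives the monic gcd x^2 + 7x.

x^2 + 7x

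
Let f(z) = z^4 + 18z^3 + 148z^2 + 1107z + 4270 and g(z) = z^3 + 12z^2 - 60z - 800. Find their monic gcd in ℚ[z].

z + 10

Apply the Euclidean algorithm:
  z^4 + 18z^3 + 148z^2 + 1107z + 4270 = (z + 6)(z^3 + 12z^2 - 60z - 800) + (136z^2 + 2267z + 9070)
  z^3 + 12z^2 - 60z - 800 = ((1/136)z - 635/18496)(136z^2 + 2267z + 9070) + (-(903735/18496)z - 4518675/9248)
  136z^2 + 2267z + 9070 = (-(2515456/903735)z - 16775872/903735)(-(903735/18496)z - 4518675/9248) + (0)
Last nonzero remainder: -(903735/18496)z - 4518675/9248. Dividing through by -903735/18496 gives the monic gcd z + 10.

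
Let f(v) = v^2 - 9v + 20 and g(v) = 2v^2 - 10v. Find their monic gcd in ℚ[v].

Euclidean algorithm in ℚ[v]:
  v^2 - 9v + 20 = (1/2)(2v^2 - 10v) + (-4v + 20)
  2v^2 - 10v = (-(1/2)v)(-4v + 20) + (0)
Last nonzero remainder: -4v + 20. Dividing through by -4 gives the monic gcd v - 5.

v - 5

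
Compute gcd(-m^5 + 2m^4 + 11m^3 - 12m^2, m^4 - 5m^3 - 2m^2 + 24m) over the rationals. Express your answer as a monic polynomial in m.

m^2 - 4m

By polynomial division,
  -m^5 + 2m^4 + 11m^3 - 12m^2 = (-m - 3)(m^4 - 5m^3 - 2m^2 + 24m) + (-6m^3 + 6m^2 + 72m)
  m^4 - 5m^3 - 2m^2 + 24m = (-(1/6)m + 2/3)(-6m^3 + 6m^2 + 72m) + (6m^2 - 24m)
  -6m^3 + 6m^2 + 72m = (-m - 3)(6m^2 - 24m) + (0)
Last nonzero remainder: 6m^2 - 24m. Dividing through by 6 gives the monic gcd m^2 - 4m.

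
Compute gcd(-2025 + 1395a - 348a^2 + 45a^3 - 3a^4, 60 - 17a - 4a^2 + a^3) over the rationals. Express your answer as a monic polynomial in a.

Repeated division with remainder:
  -3a^4 + 45a^3 - 348a^2 + 1395a - 2025 = (-3a + 33)(a^3 - 4a^2 - 17a + 60) + (-267a^2 + 2136a - 4005)
  a^3 - 4a^2 - 17a + 60 = (-(1/267)a - 4/267)(-267a^2 + 2136a - 4005) + (0)
Last nonzero remainder: -267a^2 + 2136a - 4005. Dividing through by -267 gives the monic gcd a^2 - 8a + 15.

15 - 8a + a^2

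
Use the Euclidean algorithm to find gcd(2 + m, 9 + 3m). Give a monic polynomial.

Euclidean algorithm in ℚ[m]:
  m + 2 = (1/3)(3m + 9) + (−1)
  3m + 9 = (−3m − 9)(−1) + (0)
The last nonzero remainder is the constant −1, so the polynomials are coprime and gcd = 1.

1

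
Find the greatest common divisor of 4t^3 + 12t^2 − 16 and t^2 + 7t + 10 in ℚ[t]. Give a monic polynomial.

Euclidean algorithm in ℚ[t]:
  4t^3 + 12t^2 − 16 = (4t − 16)(t^2 + 7t + 10) + (72t + 144)
  t^2 + 7t + 10 = ((1/72)t + 5/72)(72t + 144) + (0)
Last nonzero remainder: 72t + 144. Dividing through by 72 gives the monic gcd t + 2.

t + 2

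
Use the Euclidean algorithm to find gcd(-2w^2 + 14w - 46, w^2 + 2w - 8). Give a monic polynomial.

Apply the Euclidean algorithm:
  -2w^2 + 14w - 46 = (-2)(w^2 + 2w - 8) + (18w - 62)
  w^2 + 2w - 8 = ((1/18)w + 49/162)(18w - 62) + (871/81)
  18w - 62 = ((1458/871)w - 5022/871)(871/81) + (0)
The last nonzero remainder is the constant 871/81, so the polynomials are coprime and gcd = 1.

1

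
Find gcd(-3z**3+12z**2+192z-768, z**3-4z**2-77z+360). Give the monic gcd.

Repeated division with remainder:
  -3z**3+12z**2+192z-768 = (-3)(z**3-4z**2-77z+360) + (-39z+312)
  z**3-4z**2-77z+360 = (-(1/39)z**2-(4/39)z+15/13)(-39z+312) + (0)
Last nonzero remainder: -39z+312. Dividing through by -39 gives the monic gcd z-8.

z-8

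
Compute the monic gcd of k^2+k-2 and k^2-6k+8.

1

Repeated division with remainder:
  k^2+k-2 = (k^2-6k+8) + (7k-10)
  k^2-6k+8 = ((1/7)k-32/49)(7k-10) + (72/49)
  7k-10 = ((343/72)k-245/36)(72/49) + (0)
The last nonzero remainder is the constant 72/49, so the polynomials are coprime and gcd = 1.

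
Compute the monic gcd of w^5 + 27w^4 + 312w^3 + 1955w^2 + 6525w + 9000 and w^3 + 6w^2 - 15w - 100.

w^2 + 10w + 25

Apply the Euclidean algorithm:
  w^5 + 27w^4 + 312w^3 + 1955w^2 + 6525w + 9000 = (w^2 + 21w + 201)(w^3 + 6w^2 - 15w - 100) + (1164w^2 + 11640w + 29100)
  w^3 + 6w^2 - 15w - 100 = ((1/1164)w - 1/291)(1164w^2 + 11640w + 29100) + (0)
Last nonzero remainder: 1164w^2 + 11640w + 29100. Dividing through by 1164 gives the monic gcd w^2 + 10w + 25.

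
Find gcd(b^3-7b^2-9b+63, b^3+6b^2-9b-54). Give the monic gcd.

b^2-9

Euclidean algorithm in ℚ[b]:
  b^3-7b^2-9b+63 = (b^3+6b^2-9b-54) + (-13b^2+117)
  b^3+6b^2-9b-54 = (-(1/13)b-6/13)(-13b^2+117) + (0)
Last nonzero remainder: -13b^2+117. Dividing through by -13 gives the monic gcd b^2-9.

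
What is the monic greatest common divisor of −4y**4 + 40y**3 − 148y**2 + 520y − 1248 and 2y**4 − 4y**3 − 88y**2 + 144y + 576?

Repeated division with remainder:
  −4y**4 + 40y**3 − 148y**2 + 520y − 1248 = (−2)(2y**4 − 4y**3 − 88y**2 + 144y + 576) + (32y**3 − 324y**2 + 808y − 96)
  2y**4 − 4y**3 − 88y**2 + 144y + 576 = ((1/16)y + 65/128)(32y**3 − 324y**2 + 808y − 96) + ((833/32)y**2 − (4165/16)y + 2499/4)
  32y**3 − 324y**2 + 808y − 96 = ((1024/833)y − 128/833)((833/32)y**2 − (4165/16)y + 2499/4) + (0)
Last nonzero remainder: (833/32)y**2 − (4165/16)y + 2499/4. Dividing through by 833/32 gives the monic gcd y**2 − 10y + 24.

y**2 − 10y + 24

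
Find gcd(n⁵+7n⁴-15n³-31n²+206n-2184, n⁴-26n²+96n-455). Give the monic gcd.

Repeated division with remainder:
  n⁵+7n⁴-15n³-31n²+206n-2184 = (n+7)(n⁴-26n²+96n-455) + (11n³+55n²-11n+1001)
  n⁴-26n²+96n-455 = ((1/11)n-5/11)(11n³+55n²-11n+1001) + (0)
Last nonzero remainder: 11n³+55n²-11n+1001. Dividing through by 11 gives the monic gcd n³+5n²-n+91.

n³+5n²-n+91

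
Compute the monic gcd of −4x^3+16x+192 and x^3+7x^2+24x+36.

Euclidean algorithm in ℚ[x]:
  −4x^3+16x+192 = (−4)(x^3+7x^2+24x+36) + (28x^2+112x+336)
  x^3+7x^2+24x+36 = ((1/28)x+3/28)(28x^2+112x+336) + (0)
Last nonzero remainder: 28x^2+112x+336. Dividing through by 28 gives the monic gcd x^2+4x+12.

x^2+4x+12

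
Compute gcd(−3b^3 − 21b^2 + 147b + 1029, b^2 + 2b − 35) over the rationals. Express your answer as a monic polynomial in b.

b + 7

Euclidean algorithm in ℚ[b]:
  −3b^3 − 21b^2 + 147b + 1029 = (−3b − 15)(b^2 + 2b − 35) + (72b + 504)
  b^2 + 2b − 35 = ((1/72)b − 5/72)(72b + 504) + (0)
Last nonzero remainder: 72b + 504. Dividing through by 72 gives the monic gcd b + 7.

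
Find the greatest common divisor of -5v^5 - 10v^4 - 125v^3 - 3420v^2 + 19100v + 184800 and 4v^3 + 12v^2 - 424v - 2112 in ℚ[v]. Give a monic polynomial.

v^2 + 14v + 48

Euclidean algorithm in ℚ[v]:
  -5v^5 - 10v^4 - 125v^3 - 3420v^2 + 19100v + 184800 = (-(5/4)v^2 + (5/4)v - 335/2)(4v^3 + 12v^2 - 424v - 2112) + (-3520v^2 - 49280v - 168960)
  4v^3 + 12v^2 - 424v - 2112 = (-(1/880)v + 1/80)(-3520v^2 - 49280v - 168960) + (0)
Last nonzero remainder: -3520v^2 - 49280v - 168960. Dividing through by -3520 gives the monic gcd v^2 + 14v + 48.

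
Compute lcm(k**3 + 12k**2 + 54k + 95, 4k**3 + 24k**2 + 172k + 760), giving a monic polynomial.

k**5 + 13k**4 + 104k**3 + 605k**2 + 2147k + 3610

Apply the Euclidean algorithm:
  k**3 + 12k**2 + 54k + 95 = (1/4)(4k**3 + 24k**2 + 172k + 760) + (6k**2 + 11k − 95)
  4k**3 + 24k**2 + 172k + 760 = ((2/3)k + 25/9)(6k**2 + 11k − 95) + ((1843/9)k + 9215/9)
  6k**2 + 11k − 95 = ((54/1843)k − 9/97)((1843/9)k + 9215/9) + (0)
Last nonzero remainder: (1843/9)k + 9215/9. Dividing through by 1843/9 gives the monic gcd k + 5.
Then lcm(f, g) = f·g / gcd(f, g); expanding and making the result monic gives the answer.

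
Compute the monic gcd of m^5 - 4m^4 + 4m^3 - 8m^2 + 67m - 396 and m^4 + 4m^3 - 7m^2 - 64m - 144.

Apply the Euclidean algorithm:
  m^5 - 4m^4 + 4m^3 - 8m^2 + 67m - 396 = (m - 8)(m^4 + 4m^3 - 7m^2 - 64m - 144) + (43m^3 - 301m - 1548)
  m^4 + 4m^3 - 7m^2 - 64m - 144 = ((1/43)m + 4/43)(43m^3 - 301m - 1548) + (0)
Last nonzero remainder: 43m^3 - 301m - 1548. Dividing through by 43 gives the monic gcd m^3 - 7m - 36.

m^3 - 7m - 36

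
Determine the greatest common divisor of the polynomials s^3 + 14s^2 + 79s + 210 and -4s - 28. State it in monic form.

Repeated division with remainder:
  s^3 + 14s^2 + 79s + 210 = (-(1/4)s^2 - (7/4)s - 15/2)(-4s - 28) + (0)
Last nonzero remainder: -4s - 28. Dividing through by -4 gives the monic gcd s + 7.

s + 7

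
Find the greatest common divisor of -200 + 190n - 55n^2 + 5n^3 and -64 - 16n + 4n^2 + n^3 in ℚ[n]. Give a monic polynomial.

-4 + n

By polynomial division,
  5n^3 - 55n^2 + 190n - 200 = (5)(n^3 + 4n^2 - 16n - 64) + (-75n^2 + 270n + 120)
  n^3 + 4n^2 - 16n - 64 = (-(1/75)n - 38/375)(-75n^2 + 270n + 120) + ((324/25)n - 1296/25)
  -75n^2 + 270n + 120 = (-(625/108)n - 125/54)((324/25)n - 1296/25) + (0)
Last nonzero remainder: (324/25)n - 1296/25. Dividing through by 324/25 gives the monic gcd n - 4.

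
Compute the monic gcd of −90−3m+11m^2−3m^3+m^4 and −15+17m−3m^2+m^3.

Apply the Euclidean algorithm:
  m^4−3m^3+11m^2−3m−90 = (m)(m^3−3m^2+17m−15) + (−6m^2+12m−90)
  m^3−3m^2+17m−15 = (−(1/6)m+1/6)(−6m^2+12m−90) + (0)
Last nonzero remainder: −6m^2+12m−90. Dividing through by −6 gives the monic gcd m^2−2m+15.

15−2m+m^2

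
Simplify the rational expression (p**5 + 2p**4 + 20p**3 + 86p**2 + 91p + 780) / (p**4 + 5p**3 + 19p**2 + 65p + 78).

Euclidean algorithm in ℚ[p]:
  p**5 + 2p**4 + 20p**3 + 86p**2 + 91p + 780 = (p - 3)(p**4 + 5p**3 + 19p**2 + 65p + 78) + (16p**3 + 78p**2 + 208p + 1014)
  p**4 + 5p**3 + 19p**2 + 65p + 78 = ((1/16)p + 1/128)(16p**3 + 78p**2 + 208p + 1014) + ((345/64)p**2 + 4485/64)
  16p**3 + 78p**2 + 208p + 1014 = ((1024/345)p + 1664/115)((345/64)p**2 + 4485/64) + (0)
Last nonzero remainder: (345/64)p**2 + 4485/64. Dividing through by 345/64 gives the monic gcd p**2 + 13.
Cancel p**2 + 13 from numerator and denominator to get the reduced form.

(p**3 + 2p**2 + 7p + 60)/(p**2 + 5p + 6)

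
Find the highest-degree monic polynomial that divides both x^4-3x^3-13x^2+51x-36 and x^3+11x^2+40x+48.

x+4

By polynomial division,
  x^4-3x^3-13x^2+51x-36 = (x-14)(x^3+11x^2+40x+48) + (101x^2+563x+636)
  x^3+11x^2+40x+48 = ((1/101)x+548/10201)(101x^2+563x+636) + ((35280/10201)x+141120/10201)
  101x^2+563x+636 = ((1030301/35280)x+540653/11760)((35280/10201)x+141120/10201) + (0)
Last nonzero remainder: (35280/10201)x+141120/10201. Dividing through by 35280/10201 gives the monic gcd x+4.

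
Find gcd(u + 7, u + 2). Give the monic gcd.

1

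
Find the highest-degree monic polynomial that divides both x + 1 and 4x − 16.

Repeated division with remainder:
  x + 1 = (1/4)(4x − 16) + (5)
  4x − 16 = ((4/5)x − 16/5)(5) + (0)
The last nonzero remainder is the constant 5, so the polynomials are coprime and gcd = 1.

1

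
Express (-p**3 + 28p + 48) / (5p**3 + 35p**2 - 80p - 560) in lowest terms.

By polynomial division,
  -p**3 + 28p + 48 = (-1/5)(5p**3 + 35p**2 - 80p - 560) + (7p**2 + 12p - 64)
  5p**3 + 35p**2 - 80p - 560 = ((5/7)p + 185/49)(7p**2 + 12p - 64) + (-(3900/49)p - 15600/49)
  7p**2 + 12p - 64 = (-(343/3900)p + 196/975)(-(3900/49)p - 15600/49) + (0)
Last nonzero remainder: -(3900/49)p - 15600/49. Dividing through by -3900/49 gives the monic gcd p + 4.
Cancel p + 4 from numerator and denominator to get the reduced form.

(-p**2 + 4p + 12)/(5p**2 + 15p - 140)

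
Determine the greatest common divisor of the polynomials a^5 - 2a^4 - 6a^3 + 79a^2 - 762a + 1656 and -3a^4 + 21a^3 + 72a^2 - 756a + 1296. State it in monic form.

Repeated division with remainder:
  a^5 - 2a^4 - 6a^3 + 79a^2 - 762a + 1656 = (-(1/3)a - 5/3)(-3a^4 + 21a^3 + 72a^2 - 756a + 1296) + (53a^3 - 53a^2 - 1590a + 3816)
  -3a^4 + 21a^3 + 72a^2 - 756a + 1296 = (-(3/53)a + 18/53)(53a^3 - 53a^2 - 1590a + 3816) + (0)
Last nonzero remainder: 53a^3 - 53a^2 - 1590a + 3816. Dividing through by 53 gives the monic gcd a^3 - a^2 - 30a + 72.

a^3 - a^2 - 30a + 72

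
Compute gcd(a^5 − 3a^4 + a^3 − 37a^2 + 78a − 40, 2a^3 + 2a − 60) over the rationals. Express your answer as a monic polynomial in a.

a^2 + 3a + 10

Repeated division with remainder:
  a^5 − 3a^4 + a^3 − 37a^2 + 78a − 40 = ((1/2)a^2 − (3/2)a)(2a^3 + 2a − 60) + (−4a^2 − 12a − 40)
  2a^3 + 2a − 60 = (−(1/2)a + 3/2)(−4a^2 − 12a − 40) + (0)
Last nonzero remainder: −4a^2 − 12a − 40. Dividing through by −4 gives the monic gcd a^2 + 3a + 10.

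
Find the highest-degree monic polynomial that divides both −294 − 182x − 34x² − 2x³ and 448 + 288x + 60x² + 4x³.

7 + x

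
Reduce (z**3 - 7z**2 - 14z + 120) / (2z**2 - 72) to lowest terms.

(z**2 - z - 20)/(2z + 12)

By polynomial division,
  z**3 - 7z**2 - 14z + 120 = ((1/2)z - 7/2)(2z**2 - 72) + (22z - 132)
  2z**2 - 72 = ((1/11)z + 6/11)(22z - 132) + (0)
Last nonzero remainder: 22z - 132. Dividing through by 22 gives the monic gcd z - 6.
Cancel z - 6 from numerator and denominator to get the reduced form.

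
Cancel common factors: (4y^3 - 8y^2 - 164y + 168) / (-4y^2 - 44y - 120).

Repeated division with remainder:
  4y^3 - 8y^2 - 164y + 168 = (-y + 13)(-4y^2 - 44y - 120) + (288y + 1728)
  -4y^2 - 44y - 120 = (-(1/72)y - 5/72)(288y + 1728) + (0)
Last nonzero remainder: 288y + 1728. Dividing through by 288 gives the monic gcd y + 6.
Cancel y + 6 from numerator and denominator to get the reduced form.

(-y^2 + 8y - 7)/(y + 5)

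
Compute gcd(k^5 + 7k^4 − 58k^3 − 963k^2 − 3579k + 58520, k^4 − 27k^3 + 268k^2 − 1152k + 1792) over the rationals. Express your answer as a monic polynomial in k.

Repeated division with remainder:
  k^5 + 7k^4 − 58k^3 − 963k^2 − 3579k + 58520 = (k + 34)(k^4 − 27k^3 + 268k^2 − 1152k + 1792) + (592k^3 − 8923k^2 + 33797k − 2408)
  k^4 − 27k^3 + 268k^2 − 1152k + 1792 = ((1/592)k − 7061/350464)(592k^3 − 8923k^2 + 33797k − 2408) + ((10911225/350464)k^2 − (163668375/350464)k + 76378575/43808)
  592k^3 − 8923k^2 + 33797k − 2408 = ((207474688/10911225)k − 15069952/10911225)((10911225/350464)k^2 − (163668375/350464)k + 76378575/43808) + (0)
Last nonzero remainder: (10911225/350464)k^2 − (163668375/350464)k + 76378575/43808. Dividing through by 10911225/350464 gives the monic gcd k^2 − 15k + 56.

k^2 − 15k + 56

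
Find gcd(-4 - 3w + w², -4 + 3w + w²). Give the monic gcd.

Repeated division with remainder:
  w² - 3w - 4 = (w² + 3w - 4) + (-6w)
  w² + 3w - 4 = (-(1/6)w - 1/2)(-6w) + (-4)
  -6w = ((3/2)w)(-4) + (0)
The last nonzero remainder is the constant -4, so the polynomials are coprime and gcd = 1.

1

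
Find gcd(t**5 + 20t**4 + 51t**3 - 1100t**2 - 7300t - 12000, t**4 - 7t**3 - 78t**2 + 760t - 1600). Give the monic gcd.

Repeated division with remainder:
  t**5 + 20t**4 + 51t**3 - 1100t**2 - 7300t - 12000 = (t + 27)(t**4 - 7t**3 - 78t**2 + 760t - 1600) + (318t**3 + 246t**2 - 26220t + 31200)
  t**4 - 7t**3 - 78t**2 + 760t - 1600 = ((1/318)t - 206/8427)(318t**3 + 246t**2 - 26220t + 31200) + ((29400/2809)t**2 + (58800/2809)t - 2352000/2809)
  318t**3 + 246t**2 - 26220t + 31200 = ((148877/4900)t - 36517/980)((29400/2809)t**2 + (58800/2809)t - 2352000/2809) + (0)
Last nonzero remainder: (29400/2809)t**2 + (58800/2809)t - 2352000/2809. Dividing through by 29400/2809 gives the monic gcd t**2 + 2t - 80.

t**2 + 2t - 80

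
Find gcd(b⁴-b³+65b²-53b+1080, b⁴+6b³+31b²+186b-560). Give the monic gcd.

b²+b+40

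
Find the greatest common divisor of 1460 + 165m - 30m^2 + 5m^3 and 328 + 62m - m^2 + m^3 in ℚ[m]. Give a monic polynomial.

Repeated division with remainder:
  5m^3 - 30m^2 + 165m + 1460 = (5)(m^3 - m^2 + 62m + 328) + (-25m^2 - 145m - 180)
  m^3 - m^2 + 62m + 328 = (-(1/25)m + 34/125)(-25m^2 - 145m - 180) + ((2356/25)m + 9424/25)
  -25m^2 - 145m - 180 = (-(625/2356)m - 1125/2356)((2356/25)m + 9424/25) + (0)
Last nonzero remainder: (2356/25)m + 9424/25. Dividing through by 2356/25 gives the monic gcd m + 4.

4 + m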